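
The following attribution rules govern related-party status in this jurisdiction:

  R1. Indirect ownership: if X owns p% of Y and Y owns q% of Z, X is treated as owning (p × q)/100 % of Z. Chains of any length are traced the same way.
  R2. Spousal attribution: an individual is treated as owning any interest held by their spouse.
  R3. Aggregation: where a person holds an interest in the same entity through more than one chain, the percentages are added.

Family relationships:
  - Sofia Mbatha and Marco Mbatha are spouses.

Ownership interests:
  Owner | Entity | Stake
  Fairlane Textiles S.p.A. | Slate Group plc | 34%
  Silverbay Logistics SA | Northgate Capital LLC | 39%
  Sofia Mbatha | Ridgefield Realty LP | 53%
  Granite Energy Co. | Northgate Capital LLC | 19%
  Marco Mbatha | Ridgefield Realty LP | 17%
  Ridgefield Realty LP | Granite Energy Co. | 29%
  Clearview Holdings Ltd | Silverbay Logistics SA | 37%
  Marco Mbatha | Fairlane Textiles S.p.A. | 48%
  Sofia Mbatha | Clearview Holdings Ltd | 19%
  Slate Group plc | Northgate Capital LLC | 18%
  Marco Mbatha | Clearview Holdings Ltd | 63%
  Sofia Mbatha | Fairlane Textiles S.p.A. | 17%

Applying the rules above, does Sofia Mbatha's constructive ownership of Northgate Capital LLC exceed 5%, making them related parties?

By spousal attribution (R2), Sofia Mbatha is treated as also owning Marco Mbatha's interest in Clearview Holdings Ltd, giving 19% + 63% = 82%.
By spousal attribution (R2), Sofia Mbatha is treated as also owning Marco Mbatha's interest in Fairlane Textiles S.p.A, giving 17% + 48% = 65%.
By spousal attribution (R2), Sofia Mbatha is treated as also owning Marco Mbatha's interest in Ridgefield Realty LP, giving 53% + 17% = 70%.
Chain via Clearview Holdings Ltd → Silverbay Logistics SA (R1): 82% × 37% × 39% = 11.8326% of Northgate Capital LLC.
Chain via Fairlane Textiles S.p.A. → Slate Group plc (R1): 65% × 34% × 18% = 3.978% of Northgate Capital LLC.
Chain via Ridgefield Realty LP → Granite Energy Co. (R1): 70% × 29% × 19% = 3.857% of Northgate Capital LLC.
Aggregating (R3): 11.8326% + 3.978% + 3.857% = 19.6676%.
19.6676% exceeds the 5% threshold, so Sofia is a related party to Northgate Capital LLC.

Yes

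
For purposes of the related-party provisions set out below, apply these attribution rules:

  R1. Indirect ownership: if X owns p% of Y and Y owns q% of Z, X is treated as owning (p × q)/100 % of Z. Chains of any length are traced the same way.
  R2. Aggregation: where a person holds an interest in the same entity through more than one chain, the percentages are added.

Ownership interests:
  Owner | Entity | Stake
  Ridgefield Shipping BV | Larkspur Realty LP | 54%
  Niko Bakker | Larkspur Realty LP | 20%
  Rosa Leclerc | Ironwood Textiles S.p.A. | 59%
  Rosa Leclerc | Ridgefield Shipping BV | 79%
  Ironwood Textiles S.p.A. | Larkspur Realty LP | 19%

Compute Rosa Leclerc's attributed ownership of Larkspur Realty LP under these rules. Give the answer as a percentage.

53.87%

Chain via Ironwood Textiles S.p.A. (R1): 59% × 19% = 11.21% of Larkspur Realty LP.
Chain via Ridgefield Shipping BV (R1): 79% × 54% = 42.66% of Larkspur Realty LP.
Aggregating (R2): 11.21% + 42.66% = 53.87%.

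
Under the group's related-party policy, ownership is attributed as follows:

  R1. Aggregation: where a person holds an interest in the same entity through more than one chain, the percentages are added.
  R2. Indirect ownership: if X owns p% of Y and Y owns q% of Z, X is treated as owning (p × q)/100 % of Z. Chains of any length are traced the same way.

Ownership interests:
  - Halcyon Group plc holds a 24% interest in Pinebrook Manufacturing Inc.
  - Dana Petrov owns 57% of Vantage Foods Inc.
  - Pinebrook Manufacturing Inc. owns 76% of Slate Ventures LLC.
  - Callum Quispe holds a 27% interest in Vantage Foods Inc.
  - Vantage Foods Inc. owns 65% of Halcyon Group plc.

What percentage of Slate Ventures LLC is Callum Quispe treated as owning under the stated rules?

Chain via Vantage Foods Inc. → Halcyon Group plc → Pinebrook Manufacturing Inc. (R2): 27% × 65% × 24% × 76% = 3.20112% of Slate Ventures LLC.

3.20112%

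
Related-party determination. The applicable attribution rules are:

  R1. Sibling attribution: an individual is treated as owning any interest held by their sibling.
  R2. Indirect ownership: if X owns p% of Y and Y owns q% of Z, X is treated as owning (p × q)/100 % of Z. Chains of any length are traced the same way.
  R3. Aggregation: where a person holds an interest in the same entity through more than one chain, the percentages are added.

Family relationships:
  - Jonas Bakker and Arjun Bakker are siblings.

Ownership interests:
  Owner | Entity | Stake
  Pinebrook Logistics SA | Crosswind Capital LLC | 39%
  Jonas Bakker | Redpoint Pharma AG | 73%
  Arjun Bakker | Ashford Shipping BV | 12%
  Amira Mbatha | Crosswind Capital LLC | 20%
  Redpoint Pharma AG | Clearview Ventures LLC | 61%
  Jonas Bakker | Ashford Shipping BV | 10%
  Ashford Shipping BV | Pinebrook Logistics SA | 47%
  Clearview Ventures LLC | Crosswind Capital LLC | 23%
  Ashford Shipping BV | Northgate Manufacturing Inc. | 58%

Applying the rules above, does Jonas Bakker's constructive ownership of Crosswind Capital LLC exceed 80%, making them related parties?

No

By sibling attribution (R1), Jonas Bakker is treated as also owning Arjun Bakker's interest in Ashford Shipping BV, giving 10% + 12% = 22%.
Chain via Redpoint Pharma AG → Clearview Ventures LLC (R2): 73% × 61% × 23% = 10.2419% of Crosswind Capital LLC.
Chain via Ashford Shipping BV → Pinebrook Logistics SA (R2): 22% × 47% × 39% = 4.0326% of Crosswind Capital LLC.
Aggregating (R3): 10.2419% + 4.0326% = 14.2745%.
14.2745% does not exceed the 80% threshold, so Jonas is not a related party to Crosswind Capital LLC.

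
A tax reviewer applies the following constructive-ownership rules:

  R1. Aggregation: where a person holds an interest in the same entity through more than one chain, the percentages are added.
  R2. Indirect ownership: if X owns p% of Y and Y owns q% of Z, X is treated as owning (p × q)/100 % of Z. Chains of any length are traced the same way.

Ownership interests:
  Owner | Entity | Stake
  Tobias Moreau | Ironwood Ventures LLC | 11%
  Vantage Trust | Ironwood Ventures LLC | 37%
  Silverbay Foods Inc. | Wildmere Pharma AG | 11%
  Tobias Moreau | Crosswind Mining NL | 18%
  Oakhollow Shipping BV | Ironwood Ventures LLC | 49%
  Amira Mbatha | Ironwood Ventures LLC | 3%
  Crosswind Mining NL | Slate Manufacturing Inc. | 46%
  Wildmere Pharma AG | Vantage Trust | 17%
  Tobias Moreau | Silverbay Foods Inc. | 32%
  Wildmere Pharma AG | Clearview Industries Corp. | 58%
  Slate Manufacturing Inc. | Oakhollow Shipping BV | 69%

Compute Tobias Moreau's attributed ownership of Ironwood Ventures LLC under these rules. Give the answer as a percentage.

Chain via Silverbay Foods Inc. → Wildmere Pharma AG → Vantage Trust (R2): 32% × 11% × 17% × 37% = 0.221408% of Ironwood Ventures LLC.
Chain via Crosswind Mining NL → Slate Manufacturing Inc. → Oakhollow Shipping BV (R2): 18% × 46% × 69% × 49% = 2.799468% of Ironwood Ventures LLC.
Direct interest in Ironwood Ventures LLC: 11%.
Aggregating (R1): 0.221408% + 2.799468% + 11% = 14.020876%.

14.020876%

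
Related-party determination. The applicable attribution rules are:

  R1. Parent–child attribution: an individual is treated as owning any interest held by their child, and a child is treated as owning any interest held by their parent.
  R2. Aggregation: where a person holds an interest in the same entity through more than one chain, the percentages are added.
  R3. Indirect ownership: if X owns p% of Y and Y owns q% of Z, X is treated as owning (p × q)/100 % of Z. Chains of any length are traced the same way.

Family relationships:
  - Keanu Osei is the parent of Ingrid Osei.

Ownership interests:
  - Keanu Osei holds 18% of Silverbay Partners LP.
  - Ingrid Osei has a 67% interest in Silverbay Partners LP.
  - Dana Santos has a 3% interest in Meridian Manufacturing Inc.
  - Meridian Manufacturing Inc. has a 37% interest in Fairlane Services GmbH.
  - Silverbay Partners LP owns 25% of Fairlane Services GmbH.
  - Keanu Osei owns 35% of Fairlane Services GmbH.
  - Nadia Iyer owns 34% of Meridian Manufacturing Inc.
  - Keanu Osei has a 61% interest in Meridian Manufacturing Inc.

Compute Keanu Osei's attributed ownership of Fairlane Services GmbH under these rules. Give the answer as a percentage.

By parent–child attribution (R1), Keanu Osei is treated as also owning Ingrid Osei's interest in Silverbay Partners LP, giving 18% + 67% = 85%.
Chain via Meridian Manufacturing Inc. (R3): 61% × 37% = 22.57% of Fairlane Services GmbH.
Chain via Silverbay Partners LP (R3): 85% × 25% = 21.25% of Fairlane Services GmbH.
Direct interest in Fairlane Services GmbH: 35%.
Aggregating (R2): 22.57% + 21.25% + 35% = 78.82%.

78.82%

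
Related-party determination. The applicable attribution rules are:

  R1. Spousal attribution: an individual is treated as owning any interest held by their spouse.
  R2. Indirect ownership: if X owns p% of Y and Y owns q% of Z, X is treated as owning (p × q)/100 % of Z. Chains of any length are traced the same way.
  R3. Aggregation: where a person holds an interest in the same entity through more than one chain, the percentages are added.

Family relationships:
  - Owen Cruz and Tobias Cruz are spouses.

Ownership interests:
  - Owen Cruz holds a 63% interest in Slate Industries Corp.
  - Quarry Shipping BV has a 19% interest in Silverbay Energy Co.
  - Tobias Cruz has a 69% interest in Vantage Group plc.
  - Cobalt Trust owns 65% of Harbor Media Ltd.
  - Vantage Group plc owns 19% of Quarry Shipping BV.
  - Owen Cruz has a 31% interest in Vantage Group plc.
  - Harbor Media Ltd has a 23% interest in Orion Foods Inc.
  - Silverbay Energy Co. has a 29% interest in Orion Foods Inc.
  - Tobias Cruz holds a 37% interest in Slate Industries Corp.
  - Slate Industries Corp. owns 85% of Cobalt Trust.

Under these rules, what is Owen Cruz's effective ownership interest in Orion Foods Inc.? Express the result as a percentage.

13.7544%

By spousal attribution (R1), Owen Cruz is treated as also owning Tobias Cruz's interest in Slate Industries Corp, giving 63% + 37% = 100%.
By spousal attribution (R1), Owen Cruz is treated as also owning Tobias Cruz's interest in Vantage Group plc, giving 31% + 69% = 100%.
Chain via Slate Industries Corp. → Cobalt Trust → Harbor Media Ltd (R2): 100% × 85% × 65% × 23% = 12.7075% of Orion Foods Inc.
Chain via Vantage Group plc → Quarry Shipping BV → Silverbay Energy Co. (R2): 100% × 19% × 19% × 29% = 1.0469% of Orion Foods Inc.
Aggregating (R3): 12.7075% + 1.0469% = 13.7544%.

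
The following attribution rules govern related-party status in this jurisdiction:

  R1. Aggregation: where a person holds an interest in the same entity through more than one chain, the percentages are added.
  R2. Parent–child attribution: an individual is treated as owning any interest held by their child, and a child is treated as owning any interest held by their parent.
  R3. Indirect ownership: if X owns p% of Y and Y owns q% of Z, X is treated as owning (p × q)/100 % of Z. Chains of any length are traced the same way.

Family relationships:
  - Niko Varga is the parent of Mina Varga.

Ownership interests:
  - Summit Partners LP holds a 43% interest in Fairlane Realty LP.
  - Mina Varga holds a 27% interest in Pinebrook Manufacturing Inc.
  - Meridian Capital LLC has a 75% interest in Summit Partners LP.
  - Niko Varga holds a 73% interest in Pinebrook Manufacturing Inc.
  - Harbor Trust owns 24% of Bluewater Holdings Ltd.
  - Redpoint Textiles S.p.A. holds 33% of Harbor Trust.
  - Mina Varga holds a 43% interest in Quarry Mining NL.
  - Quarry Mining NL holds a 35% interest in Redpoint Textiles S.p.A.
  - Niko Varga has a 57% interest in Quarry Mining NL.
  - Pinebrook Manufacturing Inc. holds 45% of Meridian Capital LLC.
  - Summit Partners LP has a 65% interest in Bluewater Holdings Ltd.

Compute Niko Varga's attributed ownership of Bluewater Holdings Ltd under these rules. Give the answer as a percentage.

24.7095%

By parent–child attribution (R2), Niko Varga is treated as also owning Mina Varga's interest in Quarry Mining NL, giving 57% + 43% = 100%.
By parent–child attribution (R2), Niko Varga is treated as also owning Mina Varga's interest in Pinebrook Manufacturing Inc, giving 73% + 27% = 100%.
Chain via Quarry Mining NL → Redpoint Textiles S.p.A. → Harbor Trust (R3): 100% × 35% × 33% × 24% = 2.772% of Bluewater Holdings Ltd.
Chain via Pinebrook Manufacturing Inc. → Meridian Capital LLC → Summit Partners LP (R3): 100% × 45% × 75% × 65% = 21.9375% of Bluewater Holdings Ltd.
Aggregating (R1): 2.772% + 21.9375% = 24.7095%.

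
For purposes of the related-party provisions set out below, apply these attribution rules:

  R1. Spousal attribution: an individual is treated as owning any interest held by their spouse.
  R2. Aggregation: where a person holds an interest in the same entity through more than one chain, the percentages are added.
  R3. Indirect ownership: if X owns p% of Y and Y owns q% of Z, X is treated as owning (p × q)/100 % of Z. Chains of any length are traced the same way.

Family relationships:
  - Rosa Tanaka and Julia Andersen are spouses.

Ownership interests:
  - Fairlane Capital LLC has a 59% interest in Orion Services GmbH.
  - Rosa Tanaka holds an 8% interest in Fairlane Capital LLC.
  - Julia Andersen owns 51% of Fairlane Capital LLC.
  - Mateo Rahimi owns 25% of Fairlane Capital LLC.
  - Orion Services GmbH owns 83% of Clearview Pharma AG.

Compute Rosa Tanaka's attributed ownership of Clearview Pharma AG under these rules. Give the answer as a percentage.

By spousal attribution (R1), Rosa Tanaka is treated as also owning Julia Andersen's interest in Fairlane Capital LLC, giving 8% + 51% = 59%.
Chain via Fairlane Capital LLC → Orion Services GmbH (R3): 59% × 59% × 83% = 28.8923% of Clearview Pharma AG.

28.8923%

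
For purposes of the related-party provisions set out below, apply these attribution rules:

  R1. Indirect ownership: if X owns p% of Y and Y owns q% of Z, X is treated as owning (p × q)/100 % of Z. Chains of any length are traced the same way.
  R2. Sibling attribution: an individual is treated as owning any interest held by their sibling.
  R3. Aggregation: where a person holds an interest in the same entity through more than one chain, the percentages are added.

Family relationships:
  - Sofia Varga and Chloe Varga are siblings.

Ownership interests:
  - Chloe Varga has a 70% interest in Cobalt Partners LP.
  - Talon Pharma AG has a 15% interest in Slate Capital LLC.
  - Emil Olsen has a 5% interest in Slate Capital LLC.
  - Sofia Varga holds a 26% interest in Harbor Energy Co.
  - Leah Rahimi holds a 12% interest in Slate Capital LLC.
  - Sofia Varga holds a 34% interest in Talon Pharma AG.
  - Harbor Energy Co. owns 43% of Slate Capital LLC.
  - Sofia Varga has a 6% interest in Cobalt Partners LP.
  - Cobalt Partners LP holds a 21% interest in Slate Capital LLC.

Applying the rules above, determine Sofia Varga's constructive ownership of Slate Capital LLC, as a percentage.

32.24%

By sibling attribution (R2), Sofia Varga is treated as also owning Chloe Varga's interest in Cobalt Partners LP, giving 6% + 70% = 76%.
Chain via Harbor Energy Co. (R1): 26% × 43% = 11.18% of Slate Capital LLC.
Chain via Talon Pharma AG (R1): 34% × 15% = 5.1% of Slate Capital LLC.
Chain via Cobalt Partners LP (R1): 76% × 21% = 15.96% of Slate Capital LLC.
Aggregating (R3): 11.18% + 5.1% + 15.96% = 32.24%.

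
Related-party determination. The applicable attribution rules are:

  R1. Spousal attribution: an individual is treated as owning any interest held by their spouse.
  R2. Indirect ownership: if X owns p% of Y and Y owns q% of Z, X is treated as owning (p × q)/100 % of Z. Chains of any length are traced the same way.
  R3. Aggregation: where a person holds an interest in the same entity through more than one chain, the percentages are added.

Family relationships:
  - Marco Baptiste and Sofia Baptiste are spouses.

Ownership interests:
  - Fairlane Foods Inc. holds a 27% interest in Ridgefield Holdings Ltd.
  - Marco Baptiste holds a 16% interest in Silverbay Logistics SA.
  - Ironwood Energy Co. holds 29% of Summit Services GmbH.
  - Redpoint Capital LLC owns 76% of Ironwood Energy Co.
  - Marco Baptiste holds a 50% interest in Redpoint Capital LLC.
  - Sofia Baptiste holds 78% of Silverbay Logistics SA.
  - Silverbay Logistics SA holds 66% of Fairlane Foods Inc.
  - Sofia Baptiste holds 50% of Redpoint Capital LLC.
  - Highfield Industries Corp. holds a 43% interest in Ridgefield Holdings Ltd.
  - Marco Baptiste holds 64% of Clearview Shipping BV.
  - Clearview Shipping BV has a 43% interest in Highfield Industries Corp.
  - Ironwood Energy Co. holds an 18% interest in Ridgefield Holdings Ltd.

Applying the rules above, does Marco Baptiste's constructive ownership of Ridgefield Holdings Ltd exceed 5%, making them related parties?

Yes

By spousal attribution (R1), Marco Baptiste is treated as also owning Sofia Baptiste's interest in Redpoint Capital LLC, giving 50% + 50% = 100%.
By spousal attribution (R1), Marco Baptiste is treated as also owning Sofia Baptiste's interest in Silverbay Logistics SA, giving 16% + 78% = 94%.
Chain via Clearview Shipping BV → Highfield Industries Corp. (R2): 64% × 43% × 43% = 11.8336% of Ridgefield Holdings Ltd.
Chain via Redpoint Capital LLC → Ironwood Energy Co. (R2): 100% × 76% × 18% = 13.68% of Ridgefield Holdings Ltd.
Chain via Silverbay Logistics SA → Fairlane Foods Inc. (R2): 94% × 66% × 27% = 16.7508% of Ridgefield Holdings Ltd.
Aggregating (R3): 11.8336% + 13.68% + 16.7508% = 42.2644%.
42.2644% exceeds the 5% threshold, so Marco is a related party to Ridgefield Holdings Ltd.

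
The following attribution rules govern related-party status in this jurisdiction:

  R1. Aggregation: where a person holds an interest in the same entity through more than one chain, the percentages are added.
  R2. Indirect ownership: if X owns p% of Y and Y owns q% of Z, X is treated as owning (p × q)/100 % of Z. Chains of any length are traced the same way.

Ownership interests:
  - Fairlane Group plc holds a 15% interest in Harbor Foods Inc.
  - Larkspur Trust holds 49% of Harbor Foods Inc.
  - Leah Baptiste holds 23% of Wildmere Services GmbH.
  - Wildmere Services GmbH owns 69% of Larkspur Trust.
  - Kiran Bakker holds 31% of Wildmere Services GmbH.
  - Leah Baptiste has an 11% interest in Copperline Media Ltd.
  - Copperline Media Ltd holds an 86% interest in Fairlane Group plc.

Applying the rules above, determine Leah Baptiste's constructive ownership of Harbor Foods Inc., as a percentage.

Chain via Wildmere Services GmbH → Larkspur Trust (R2): 23% × 69% × 49% = 7.7763% of Harbor Foods Inc.
Chain via Copperline Media Ltd → Fairlane Group plc (R2): 11% × 86% × 15% = 1.419% of Harbor Foods Inc.
Aggregating (R1): 7.7763% + 1.419% = 9.1953%.

9.1953%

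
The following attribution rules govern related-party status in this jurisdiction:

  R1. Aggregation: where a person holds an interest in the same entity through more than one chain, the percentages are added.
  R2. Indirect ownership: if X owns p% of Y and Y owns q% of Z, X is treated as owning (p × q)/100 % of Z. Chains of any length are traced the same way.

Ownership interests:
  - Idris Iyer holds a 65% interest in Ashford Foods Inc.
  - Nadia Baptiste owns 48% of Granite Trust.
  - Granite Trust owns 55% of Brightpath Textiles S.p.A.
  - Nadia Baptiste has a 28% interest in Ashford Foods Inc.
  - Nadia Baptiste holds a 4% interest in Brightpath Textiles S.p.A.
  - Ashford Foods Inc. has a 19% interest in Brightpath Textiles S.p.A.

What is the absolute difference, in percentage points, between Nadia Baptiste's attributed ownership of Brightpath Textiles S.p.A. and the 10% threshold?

Chain via Ashford Foods Inc. (R2): 28% × 19% = 5.32% of Brightpath Textiles S.p.A.
Chain via Granite Trust (R2): 48% × 55% = 26.4% of Brightpath Textiles S.p.A.
Direct interest in Brightpath Textiles S.p.A: 4%.
Aggregating (R1): 5.32% + 26.4% + 4% = 35.72%.
35.72% exceeds the 10% threshold by 25.72 percentage points.

25.72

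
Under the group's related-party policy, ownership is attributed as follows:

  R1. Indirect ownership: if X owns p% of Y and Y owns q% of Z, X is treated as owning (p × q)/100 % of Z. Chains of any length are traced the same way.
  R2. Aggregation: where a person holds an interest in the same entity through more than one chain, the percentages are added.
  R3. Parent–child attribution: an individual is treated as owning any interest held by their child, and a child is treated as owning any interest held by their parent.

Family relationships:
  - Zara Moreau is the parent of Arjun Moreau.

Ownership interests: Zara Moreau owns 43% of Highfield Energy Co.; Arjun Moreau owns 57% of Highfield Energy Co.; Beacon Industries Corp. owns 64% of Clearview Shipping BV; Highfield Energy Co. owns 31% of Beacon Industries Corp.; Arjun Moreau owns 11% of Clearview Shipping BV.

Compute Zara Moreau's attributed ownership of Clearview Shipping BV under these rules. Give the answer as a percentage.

By parent–child attribution (R3), Zara Moreau is treated as also owning Arjun Moreau's interest in Highfield Energy Co, giving 43% + 57% = 100%.
By parent–child attribution (R3), Zara Moreau is treated as owning Arjun Moreau's 11% interest in Clearview Shipping BV.
Chain via Highfield Energy Co. → Beacon Industries Corp. (R1): 100% × 31% × 64% = 19.84% of Clearview Shipping BV.
Direct interest in Clearview Shipping BV: 11%.
Aggregating (R2): 19.84% + 11% = 30.84%.

30.84%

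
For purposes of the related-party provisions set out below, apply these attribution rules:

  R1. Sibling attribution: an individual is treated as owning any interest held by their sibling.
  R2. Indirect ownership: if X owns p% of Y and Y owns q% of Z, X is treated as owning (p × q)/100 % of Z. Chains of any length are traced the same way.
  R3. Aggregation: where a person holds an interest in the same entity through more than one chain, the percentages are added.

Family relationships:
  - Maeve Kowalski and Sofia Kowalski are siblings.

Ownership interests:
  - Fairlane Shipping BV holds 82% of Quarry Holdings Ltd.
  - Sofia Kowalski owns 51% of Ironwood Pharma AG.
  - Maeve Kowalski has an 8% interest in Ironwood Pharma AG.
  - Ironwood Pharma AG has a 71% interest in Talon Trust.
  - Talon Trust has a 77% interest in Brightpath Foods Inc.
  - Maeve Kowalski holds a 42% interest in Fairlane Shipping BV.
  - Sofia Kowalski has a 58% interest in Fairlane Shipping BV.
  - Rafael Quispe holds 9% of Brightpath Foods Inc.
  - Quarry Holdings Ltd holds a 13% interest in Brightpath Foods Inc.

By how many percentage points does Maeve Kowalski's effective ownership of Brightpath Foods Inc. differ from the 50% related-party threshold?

By sibling attribution (R1), Maeve Kowalski is treated as also owning Sofia Kowalski's interest in Fairlane Shipping BV, giving 42% + 58% = 100%.
By sibling attribution (R1), Maeve Kowalski is treated as also owning Sofia Kowalski's interest in Ironwood Pharma AG, giving 8% + 51% = 59%.
Chain via Fairlane Shipping BV → Quarry Holdings Ltd (R2): 100% × 82% × 13% = 10.66% of Brightpath Foods Inc.
Chain via Ironwood Pharma AG → Talon Trust (R2): 59% × 71% × 77% = 32.2553% of Brightpath Foods Inc.
Aggregating (R3): 10.66% + 32.2553% = 42.9153%.
42.9153% falls short of the 50% threshold by 7.0847 percentage points.

7.0847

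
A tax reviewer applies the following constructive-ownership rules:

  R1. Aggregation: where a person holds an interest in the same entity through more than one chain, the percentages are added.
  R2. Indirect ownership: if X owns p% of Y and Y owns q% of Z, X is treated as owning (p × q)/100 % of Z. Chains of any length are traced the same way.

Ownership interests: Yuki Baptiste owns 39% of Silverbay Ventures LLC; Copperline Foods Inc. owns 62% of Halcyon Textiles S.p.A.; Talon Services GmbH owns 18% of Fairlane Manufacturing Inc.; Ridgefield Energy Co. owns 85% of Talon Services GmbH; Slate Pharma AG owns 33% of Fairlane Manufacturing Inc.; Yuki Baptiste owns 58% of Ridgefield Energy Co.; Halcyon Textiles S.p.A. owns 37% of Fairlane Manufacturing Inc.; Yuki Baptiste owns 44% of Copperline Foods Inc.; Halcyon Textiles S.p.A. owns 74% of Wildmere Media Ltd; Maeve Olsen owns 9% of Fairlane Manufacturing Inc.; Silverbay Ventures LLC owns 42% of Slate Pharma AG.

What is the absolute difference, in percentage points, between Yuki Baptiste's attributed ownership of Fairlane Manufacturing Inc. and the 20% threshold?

4.373

Chain via Silverbay Ventures LLC → Slate Pharma AG (R2): 39% × 42% × 33% = 5.4054% of Fairlane Manufacturing Inc.
Chain via Ridgefield Energy Co. → Talon Services GmbH (R2): 58% × 85% × 18% = 8.874% of Fairlane Manufacturing Inc.
Chain via Copperline Foods Inc. → Halcyon Textiles S.p.A. (R2): 44% × 62% × 37% = 10.0936% of Fairlane Manufacturing Inc.
Aggregating (R1): 5.4054% + 8.874% + 10.0936% = 24.373%.
24.373% exceeds the 20% threshold by 4.373 percentage points.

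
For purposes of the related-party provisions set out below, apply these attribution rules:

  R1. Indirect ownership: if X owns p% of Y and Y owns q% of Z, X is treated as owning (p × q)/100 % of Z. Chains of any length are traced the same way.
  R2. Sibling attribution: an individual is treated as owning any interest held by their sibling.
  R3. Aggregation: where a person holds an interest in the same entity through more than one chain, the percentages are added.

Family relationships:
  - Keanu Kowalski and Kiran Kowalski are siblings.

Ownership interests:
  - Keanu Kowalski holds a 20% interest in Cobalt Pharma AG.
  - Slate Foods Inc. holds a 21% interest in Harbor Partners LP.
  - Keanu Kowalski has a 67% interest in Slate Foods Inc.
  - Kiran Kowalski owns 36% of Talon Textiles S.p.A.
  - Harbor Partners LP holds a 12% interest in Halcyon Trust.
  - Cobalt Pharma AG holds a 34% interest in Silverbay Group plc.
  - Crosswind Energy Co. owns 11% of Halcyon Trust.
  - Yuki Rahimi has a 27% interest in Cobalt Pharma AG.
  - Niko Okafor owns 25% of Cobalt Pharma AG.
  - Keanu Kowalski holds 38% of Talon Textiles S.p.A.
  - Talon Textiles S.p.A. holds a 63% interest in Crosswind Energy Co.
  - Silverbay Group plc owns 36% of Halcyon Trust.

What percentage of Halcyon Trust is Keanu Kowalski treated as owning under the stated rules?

9.2646%

By sibling attribution (R2), Keanu Kowalski is treated as also owning Kiran Kowalski's interest in Talon Textiles S.p.A, giving 38% + 36% = 74%.
Chain via Cobalt Pharma AG → Silverbay Group plc (R1): 20% × 34% × 36% = 2.448% of Halcyon Trust.
Chain via Slate Foods Inc. → Harbor Partners LP (R1): 67% × 21% × 12% = 1.6884% of Halcyon Trust.
Chain via Talon Textiles S.p.A. → Crosswind Energy Co. (R1): 74% × 63% × 11% = 5.1282% of Halcyon Trust.
Aggregating (R3): 2.448% + 1.6884% + 5.1282% = 9.2646%.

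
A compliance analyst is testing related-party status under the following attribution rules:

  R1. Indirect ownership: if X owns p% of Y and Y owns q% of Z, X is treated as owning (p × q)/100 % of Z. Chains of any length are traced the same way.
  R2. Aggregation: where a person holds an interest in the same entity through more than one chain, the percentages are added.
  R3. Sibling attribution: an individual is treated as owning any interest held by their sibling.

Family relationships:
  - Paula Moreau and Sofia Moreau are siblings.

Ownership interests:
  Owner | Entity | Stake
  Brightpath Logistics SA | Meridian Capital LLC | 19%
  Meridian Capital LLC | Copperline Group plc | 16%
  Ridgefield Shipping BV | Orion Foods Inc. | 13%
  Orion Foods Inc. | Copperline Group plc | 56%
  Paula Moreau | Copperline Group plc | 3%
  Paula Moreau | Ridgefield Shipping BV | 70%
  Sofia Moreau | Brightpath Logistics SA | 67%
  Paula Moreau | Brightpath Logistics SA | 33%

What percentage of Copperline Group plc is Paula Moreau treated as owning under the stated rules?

11.136%

By sibling attribution (R3), Paula Moreau is treated as also owning Sofia Moreau's interest in Brightpath Logistics SA, giving 33% + 67% = 100%.
Chain via Ridgefield Shipping BV → Orion Foods Inc. (R1): 70% × 13% × 56% = 5.096% of Copperline Group plc.
Chain via Brightpath Logistics SA → Meridian Capital LLC (R1): 100% × 19% × 16% = 3.04% of Copperline Group plc.
Direct interest in Copperline Group plc: 3%.
Aggregating (R2): 5.096% + 3.04% + 3% = 11.136%.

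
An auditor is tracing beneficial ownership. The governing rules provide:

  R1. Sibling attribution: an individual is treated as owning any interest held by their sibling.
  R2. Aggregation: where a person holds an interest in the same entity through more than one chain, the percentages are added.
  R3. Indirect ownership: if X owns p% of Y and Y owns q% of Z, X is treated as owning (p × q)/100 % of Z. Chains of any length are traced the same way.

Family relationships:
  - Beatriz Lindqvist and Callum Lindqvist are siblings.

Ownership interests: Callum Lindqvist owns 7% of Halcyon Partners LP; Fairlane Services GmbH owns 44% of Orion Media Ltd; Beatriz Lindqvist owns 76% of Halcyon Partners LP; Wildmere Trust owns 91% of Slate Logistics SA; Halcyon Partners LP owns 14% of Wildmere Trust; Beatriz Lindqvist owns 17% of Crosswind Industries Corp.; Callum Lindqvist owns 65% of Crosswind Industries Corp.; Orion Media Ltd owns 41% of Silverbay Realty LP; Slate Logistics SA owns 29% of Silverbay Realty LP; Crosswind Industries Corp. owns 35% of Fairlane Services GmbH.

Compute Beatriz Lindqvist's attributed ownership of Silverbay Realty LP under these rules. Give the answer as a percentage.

By sibling attribution (R1), Beatriz Lindqvist is treated as also owning Callum Lindqvist's interest in Halcyon Partners LP, giving 76% + 7% = 83%.
By sibling attribution (R1), Beatriz Lindqvist is treated as also owning Callum Lindqvist's interest in Crosswind Industries Corp, giving 17% + 65% = 82%.
Chain via Halcyon Partners LP → Wildmere Trust → Slate Logistics SA (R3): 83% × 14% × 91% × 29% = 3.066518% of Silverbay Realty LP.
Chain via Crosswind Industries Corp. → Fairlane Services GmbH → Orion Media Ltd (R3): 82% × 35% × 44% × 41% = 5.17748% of Silverbay Realty LP.
Aggregating (R2): 3.066518% + 5.17748% = 8.243998%.

8.243998%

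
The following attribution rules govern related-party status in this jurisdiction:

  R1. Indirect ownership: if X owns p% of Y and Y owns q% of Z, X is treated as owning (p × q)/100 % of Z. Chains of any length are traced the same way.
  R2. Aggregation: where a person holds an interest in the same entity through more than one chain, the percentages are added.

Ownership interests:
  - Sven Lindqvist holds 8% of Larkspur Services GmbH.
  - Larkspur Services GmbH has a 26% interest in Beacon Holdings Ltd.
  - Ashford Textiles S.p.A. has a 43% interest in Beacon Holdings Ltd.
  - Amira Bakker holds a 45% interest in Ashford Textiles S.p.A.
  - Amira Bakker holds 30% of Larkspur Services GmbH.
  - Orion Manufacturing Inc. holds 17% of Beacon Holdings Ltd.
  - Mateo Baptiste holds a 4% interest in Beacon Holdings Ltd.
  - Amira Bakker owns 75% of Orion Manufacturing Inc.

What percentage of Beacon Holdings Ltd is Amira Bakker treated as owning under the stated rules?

39.9%

Chain via Larkspur Services GmbH (R1): 30% × 26% = 7.8% of Beacon Holdings Ltd.
Chain via Orion Manufacturing Inc. (R1): 75% × 17% = 12.75% of Beacon Holdings Ltd.
Chain via Ashford Textiles S.p.A. (R1): 45% × 43% = 19.35% of Beacon Holdings Ltd.
Aggregating (R2): 7.8% + 12.75% + 19.35% = 39.9%.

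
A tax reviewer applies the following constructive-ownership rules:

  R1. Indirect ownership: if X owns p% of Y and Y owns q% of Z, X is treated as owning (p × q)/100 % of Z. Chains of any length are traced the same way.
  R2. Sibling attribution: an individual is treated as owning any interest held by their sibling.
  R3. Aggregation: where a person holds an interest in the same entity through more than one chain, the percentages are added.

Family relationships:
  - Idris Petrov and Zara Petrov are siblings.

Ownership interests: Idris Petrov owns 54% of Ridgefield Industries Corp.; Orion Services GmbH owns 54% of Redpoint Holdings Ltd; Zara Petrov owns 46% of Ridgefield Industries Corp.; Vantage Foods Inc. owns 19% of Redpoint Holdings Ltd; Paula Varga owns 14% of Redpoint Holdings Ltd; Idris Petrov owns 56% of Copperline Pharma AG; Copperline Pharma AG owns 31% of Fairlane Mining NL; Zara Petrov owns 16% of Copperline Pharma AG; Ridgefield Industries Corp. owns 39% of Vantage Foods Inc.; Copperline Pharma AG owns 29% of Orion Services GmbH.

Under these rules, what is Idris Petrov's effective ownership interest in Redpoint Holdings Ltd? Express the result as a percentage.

18.6852%

By sibling attribution (R2), Idris Petrov is treated as also owning Zara Petrov's interest in Copperline Pharma AG, giving 56% + 16% = 72%.
By sibling attribution (R2), Idris Petrov is treated as also owning Zara Petrov's interest in Ridgefield Industries Corp, giving 54% + 46% = 100%.
Chain via Copperline Pharma AG → Orion Services GmbH (R1): 72% × 29% × 54% = 11.2752% of Redpoint Holdings Ltd.
Chain via Ridgefield Industries Corp. → Vantage Foods Inc. (R1): 100% × 39% × 19% = 7.41% of Redpoint Holdings Ltd.
Aggregating (R3): 11.2752% + 7.41% = 18.6852%.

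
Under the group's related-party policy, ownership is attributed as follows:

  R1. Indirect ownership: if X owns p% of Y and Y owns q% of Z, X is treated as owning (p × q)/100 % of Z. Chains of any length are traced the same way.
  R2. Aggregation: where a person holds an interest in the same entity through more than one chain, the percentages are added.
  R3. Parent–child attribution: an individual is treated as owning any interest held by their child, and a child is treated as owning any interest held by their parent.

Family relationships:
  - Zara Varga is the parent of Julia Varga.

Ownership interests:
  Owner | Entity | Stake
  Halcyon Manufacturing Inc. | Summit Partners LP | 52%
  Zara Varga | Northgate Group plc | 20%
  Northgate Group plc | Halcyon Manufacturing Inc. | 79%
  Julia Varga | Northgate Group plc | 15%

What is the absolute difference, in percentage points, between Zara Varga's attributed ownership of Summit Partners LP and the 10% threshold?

By parent–child attribution (R3), Zara Varga is treated as also owning Julia Varga's interest in Northgate Group plc, giving 20% + 15% = 35%.
Chain via Northgate Group plc → Halcyon Manufacturing Inc. (R1): 35% × 79% × 52% = 14.378% of Summit Partners LP.
14.378% exceeds the 10% threshold by 4.378 percentage points.

4.378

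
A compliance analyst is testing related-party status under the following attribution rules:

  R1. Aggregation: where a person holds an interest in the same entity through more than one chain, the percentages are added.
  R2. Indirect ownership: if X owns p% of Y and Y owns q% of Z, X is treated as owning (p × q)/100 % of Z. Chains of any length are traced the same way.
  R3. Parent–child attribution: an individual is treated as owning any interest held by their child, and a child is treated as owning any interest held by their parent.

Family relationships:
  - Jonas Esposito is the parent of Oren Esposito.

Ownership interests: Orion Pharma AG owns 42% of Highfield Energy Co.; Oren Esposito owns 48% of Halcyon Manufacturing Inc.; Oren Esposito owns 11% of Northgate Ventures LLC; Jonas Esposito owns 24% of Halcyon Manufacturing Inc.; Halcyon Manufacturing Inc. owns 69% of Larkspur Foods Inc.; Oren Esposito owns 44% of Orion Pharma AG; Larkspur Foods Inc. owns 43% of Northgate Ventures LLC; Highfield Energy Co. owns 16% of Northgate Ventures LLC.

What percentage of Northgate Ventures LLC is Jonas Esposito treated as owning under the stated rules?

By parent–child attribution (R3), Jonas Esposito is treated as also owning Oren Esposito's interest in Halcyon Manufacturing Inc, giving 24% + 48% = 72%.
By parent–child attribution (R3), Jonas Esposito is treated as owning Oren Esposito's 44% interest in Orion Pharma AG.
By parent–child attribution (R3), Jonas Esposito is treated as owning Oren Esposito's 11% interest in Northgate Ventures LLC.
Chain via Halcyon Manufacturing Inc. → Larkspur Foods Inc. (R2): 72% × 69% × 43% = 21.3624% of Northgate Ventures LLC.
Chain via Orion Pharma AG → Highfield Energy Co. (R2): 44% × 42% × 16% = 2.9568% of Northgate Ventures LLC.
Direct interest in Northgate Ventures LLC: 11%.
Aggregating (R1): 21.3624% + 2.9568% + 11% = 35.3192%.

35.3192%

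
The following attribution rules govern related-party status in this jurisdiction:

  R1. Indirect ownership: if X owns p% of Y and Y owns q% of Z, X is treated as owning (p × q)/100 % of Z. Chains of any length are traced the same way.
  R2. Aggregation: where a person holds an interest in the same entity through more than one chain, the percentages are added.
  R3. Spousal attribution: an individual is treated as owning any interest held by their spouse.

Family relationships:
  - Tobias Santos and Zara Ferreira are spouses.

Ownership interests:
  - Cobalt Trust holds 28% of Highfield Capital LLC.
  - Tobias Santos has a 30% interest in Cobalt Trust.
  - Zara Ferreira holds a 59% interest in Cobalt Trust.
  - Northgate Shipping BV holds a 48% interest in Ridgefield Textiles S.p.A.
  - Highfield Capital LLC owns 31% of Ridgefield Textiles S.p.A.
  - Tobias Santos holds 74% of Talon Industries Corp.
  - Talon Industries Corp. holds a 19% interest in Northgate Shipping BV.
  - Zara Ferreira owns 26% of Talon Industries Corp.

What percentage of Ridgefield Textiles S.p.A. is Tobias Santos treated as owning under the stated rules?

By spousal attribution (R3), Tobias Santos is treated as also owning Zara Ferreira's interest in Cobalt Trust, giving 30% + 59% = 89%.
By spousal attribution (R3), Tobias Santos is treated as also owning Zara Ferreira's interest in Talon Industries Corp, giving 74% + 26% = 100%.
Chain via Cobalt Trust → Highfield Capital LLC (R1): 89% × 28% × 31% = 7.7252% of Ridgefield Textiles S.p.A.
Chain via Talon Industries Corp. → Northgate Shipping BV (R1): 100% × 19% × 48% = 9.12% of Ridgefield Textiles S.p.A.
Aggregating (R2): 7.7252% + 9.12% = 16.8452%.

16.8452%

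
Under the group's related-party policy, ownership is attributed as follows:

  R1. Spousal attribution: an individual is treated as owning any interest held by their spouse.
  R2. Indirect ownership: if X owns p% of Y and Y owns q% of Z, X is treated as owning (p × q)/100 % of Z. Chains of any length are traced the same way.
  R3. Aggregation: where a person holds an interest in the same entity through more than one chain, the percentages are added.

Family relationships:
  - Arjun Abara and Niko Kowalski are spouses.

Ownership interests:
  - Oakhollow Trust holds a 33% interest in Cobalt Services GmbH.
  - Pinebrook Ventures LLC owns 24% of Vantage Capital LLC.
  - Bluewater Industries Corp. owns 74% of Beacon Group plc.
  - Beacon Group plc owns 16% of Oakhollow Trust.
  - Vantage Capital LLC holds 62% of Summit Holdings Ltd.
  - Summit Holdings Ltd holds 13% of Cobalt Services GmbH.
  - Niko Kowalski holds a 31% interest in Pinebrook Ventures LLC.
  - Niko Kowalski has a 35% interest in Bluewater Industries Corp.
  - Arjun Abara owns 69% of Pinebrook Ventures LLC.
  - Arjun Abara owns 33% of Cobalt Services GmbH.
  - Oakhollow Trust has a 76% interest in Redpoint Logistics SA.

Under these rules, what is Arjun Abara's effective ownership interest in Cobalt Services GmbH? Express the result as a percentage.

36.30192%

By spousal attribution (R1), Arjun Abara is treated as also owning Niko Kowalski's interest in Pinebrook Ventures LLC, giving 69% + 31% = 100%.
By spousal attribution (R1), Arjun Abara is treated as owning Niko Kowalski's 35% interest in Bluewater Industries Corp.
Chain via Pinebrook Ventures LLC → Vantage Capital LLC → Summit Holdings Ltd (R2): 100% × 24% × 62% × 13% = 1.9344% of Cobalt Services GmbH.
Direct interest in Cobalt Services GmbH: 33%.
Chain via Bluewater Industries Corp. → Beacon Group plc → Oakhollow Trust (R2): 35% × 74% × 16% × 33% = 1.36752% of Cobalt Services GmbH.
Aggregating (R3): 1.9344% + 33% + 1.36752% = 36.30192%.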